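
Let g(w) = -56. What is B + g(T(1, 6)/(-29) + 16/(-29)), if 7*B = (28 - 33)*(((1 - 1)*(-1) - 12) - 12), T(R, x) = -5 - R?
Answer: -272/7 ≈ -38.857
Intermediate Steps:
B = 120/7 (B = ((28 - 33)*(((1 - 1)*(-1) - 12) - 12))/7 = (-5*((0*(-1) - 12) - 12))/7 = (-5*((0 - 12) - 12))/7 = (-5*(-12 - 12))/7 = (-5*(-24))/7 = (1/7)*120 = 120/7 ≈ 17.143)
B + g(T(1, 6)/(-29) + 16/(-29)) = 120/7 - 56 = -272/7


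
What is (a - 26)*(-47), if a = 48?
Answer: -1034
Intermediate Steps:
(a - 26)*(-47) = (48 - 26)*(-47) = 22*(-47) = -1034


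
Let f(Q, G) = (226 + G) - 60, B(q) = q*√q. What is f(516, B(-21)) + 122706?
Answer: 122872 - 21*I*√21 ≈ 1.2287e+5 - 96.234*I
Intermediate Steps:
B(q) = q^(3/2)
f(Q, G) = 166 + G
f(516, B(-21)) + 122706 = (166 + (-21)^(3/2)) + 122706 = (166 - 21*I*√21) + 122706 = 122872 - 21*I*√21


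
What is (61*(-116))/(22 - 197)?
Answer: 7076/175 ≈ 40.434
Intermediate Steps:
(61*(-116))/(22 - 197) = -7076/(-175) = -7076*(-1/175) = 7076/175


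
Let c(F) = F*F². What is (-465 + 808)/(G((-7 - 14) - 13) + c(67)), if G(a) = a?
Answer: 343/300729 ≈ 0.0011406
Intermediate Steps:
c(F) = F³
(-465 + 808)/(G((-7 - 14) - 13) + c(67)) = (-465 + 808)/(((-7 - 14) - 13) + 67³) = 343/((-21 - 13) + 300763) = 343/(-34 + 300763) = 343/300729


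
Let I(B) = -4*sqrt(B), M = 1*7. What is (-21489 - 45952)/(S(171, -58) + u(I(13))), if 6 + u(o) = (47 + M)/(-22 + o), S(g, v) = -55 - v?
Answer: 944174/87 + 67441*sqrt(13)/58 ≈ 15045.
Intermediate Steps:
M = 7
u(o) = -6 + 54/(-22 + o) (u(o) = -6 + (47 + 7)/(-22 + o) = -6 + 54/(-22 + o))
(-21489 - 45952)/(S(171, -58) + u(I(13))) = (-21489 - 45952)/((-55 - 1*(-58)) + 6*(31 - (-4)*sqrt(13))/(-22 - 4*sqrt(13))) = -67441/((-55 + 58) + 6*(31 + 4*sqrt(13))/(-22 - 4*sqrt(13))) = -67441/(3 + 6*(31 + 4*sqrt(13))/(-22 - 4*sqrt(13)))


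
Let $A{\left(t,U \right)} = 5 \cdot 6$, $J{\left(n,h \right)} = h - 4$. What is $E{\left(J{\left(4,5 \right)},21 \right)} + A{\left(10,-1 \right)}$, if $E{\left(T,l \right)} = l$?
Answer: $51$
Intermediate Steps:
$J{\left(n,h \right)} = -4 + h$
$A{\left(t,U \right)} = 30$
$E{\left(J{\left(4,5 \right)},21 \right)} + A{\left(10,-1 \right)} = 21 + 30 = 51$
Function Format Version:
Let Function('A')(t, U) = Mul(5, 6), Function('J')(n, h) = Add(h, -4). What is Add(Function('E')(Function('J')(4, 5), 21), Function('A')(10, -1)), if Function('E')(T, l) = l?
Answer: 51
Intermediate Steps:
Function('J')(n, h) = Add(-4, h)
Function('A')(t, U) = 30
Add(Function('E')(Function('J')(4, 5), 21), Function('A')(10, -1)) = Add(21, 30) = 51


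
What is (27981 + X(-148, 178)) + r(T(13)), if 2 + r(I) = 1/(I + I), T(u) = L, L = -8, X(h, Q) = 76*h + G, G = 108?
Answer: 269423/16 ≈ 16839.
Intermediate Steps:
X(h, Q) = 108 + 76*h (X(h, Q) = 76*h + 108 = 108 + 76*h)
T(u) = -8
r(I) = -2 + 1/(2*I) (r(I) = -2 + 1/(I + I) = -2 + 1/(2*I))
(27981 + X(-148, 178)) + r(T(13)) = (27981 + (108 + 76*(-148))) + (-2 + (1/2)/(-8)) = (27981 + (108 - 11248)) + (-2 + (1/2)*(-1/8)) = (27981 - 11140) + (-2 - 1/16) = 16841 - 33/16 = 269423/16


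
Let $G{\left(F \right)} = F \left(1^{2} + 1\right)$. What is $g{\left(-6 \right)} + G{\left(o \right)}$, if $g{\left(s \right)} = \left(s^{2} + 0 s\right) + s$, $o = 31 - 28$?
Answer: $36$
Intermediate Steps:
$o = 3$
$G{\left(F \right)} = 2 F$ ($G{\left(F \right)} = F \left(1 + 1\right) = F 2 = 2 F$)
$g{\left(s \right)} = s + s^{2}$ ($g{\left(s \right)} = \left(s^{2} + 0\right) + s = s^{2} + s = s + s^{2}$)
$g{\left(-6 \right)} + G{\left(o \right)} = - 6 \left(1 - 6\right) + 2 \cdot 3 = \left(-6\right) \left(-5\right) + 6 = 30 + 6 = 36$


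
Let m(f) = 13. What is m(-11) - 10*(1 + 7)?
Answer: -67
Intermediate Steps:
m(-11) - 10*(1 + 7) = 13 - 10*(1 + 7) = 13 - 10*8 = 13 - 1*80 = 13 - 80 = -67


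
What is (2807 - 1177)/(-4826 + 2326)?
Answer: -163/250 ≈ -0.65200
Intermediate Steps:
(2807 - 1177)/(-4826 + 2326) = 1630/(-2500) = 1630*(-1/2500) = -163/250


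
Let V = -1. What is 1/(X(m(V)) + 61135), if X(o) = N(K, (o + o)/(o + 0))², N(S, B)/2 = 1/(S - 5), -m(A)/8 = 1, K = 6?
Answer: 1/61139 ≈ 1.6356e-5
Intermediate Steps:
m(A) = -8 (m(A) = -8*1 = -8)
N(S, B) = 2/(-5 + S) (N(S, B) = 2/(S - 5) = 2/(-5 + S))
X(o) = 4 (X(o) = (2/(-5 + 6))² = (2/1)² = (2*1)² = 2² = 4)
1/(X(m(V)) + 61135) = 1/(4 + 61135) = 1/61139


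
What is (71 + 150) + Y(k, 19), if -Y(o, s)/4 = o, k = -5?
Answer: 241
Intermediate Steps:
Y(o, s) = -4*o
(71 + 150) + Y(k, 19) = (71 + 150) - 4*(-5) = 221 + 20 = 241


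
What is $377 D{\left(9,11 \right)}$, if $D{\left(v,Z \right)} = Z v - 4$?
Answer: $35815$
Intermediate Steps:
$D{\left(v,Z \right)} = -4 + Z v$
$377 D{\left(9,11 \right)} = 377 \left(-4 + 11 \cdot 9\right) = 377 \left(-4 + 99\right) = 377 \cdot 95 = 35815$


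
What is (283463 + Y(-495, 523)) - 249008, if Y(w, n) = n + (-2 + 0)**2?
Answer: 34982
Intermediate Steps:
Y(w, n) = 4 + n (Y(w, n) = n + (-2)**2 = n + 4 = 4 + n)
(283463 + Y(-495, 523)) - 249008 = (283463 + (4 + 523)) - 249008 = (283463 + 527) - 249008 = 283990 - 249008 = 34982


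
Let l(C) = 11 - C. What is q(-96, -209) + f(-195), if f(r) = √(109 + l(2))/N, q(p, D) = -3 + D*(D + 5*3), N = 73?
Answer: 40543 + √118/73 ≈ 40543.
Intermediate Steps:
q(p, D) = -3 + D*(15 + D) (q(p, D) = -3 + D*(D + 15) = -3 + D*(15 + D))
f(r) = √118/73 (f(r) = √(109 + (11 - 1*2))/73 = √(109 + (11 - 2))*(1/73) = √(109 + 9)*(1/73) = √118*(1/73) = √118/73)
q(-96, -209) + f(-195) = (-3 + (-209)² + 15*(-209)) + √118/73 = (-3 + 43681 - 3135) + √118/73 = 40543 + √118/73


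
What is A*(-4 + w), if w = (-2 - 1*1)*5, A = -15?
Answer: 285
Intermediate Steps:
w = -15 (w = (-2 - 1)*5 = -3*5 = -15)
A*(-4 + w) = -15*(-4 - 15) = -15*(-19) = 285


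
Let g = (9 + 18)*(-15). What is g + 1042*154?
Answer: 160063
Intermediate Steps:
g = -405 (g = 27*(-15) = -405)
g + 1042*154 = -405 + 1042*154 = -405 + 160468 = 160063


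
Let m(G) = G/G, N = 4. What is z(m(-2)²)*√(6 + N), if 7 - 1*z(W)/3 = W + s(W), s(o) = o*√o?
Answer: 15*√10 ≈ 47.434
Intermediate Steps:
s(o) = o^(3/2)
m(G) = 1
z(W) = 21 - 3*W - 3*W^(3/2) (z(W) = 21 - 3*(W + W^(3/2)) = 21 + (-3*W - 3*W^(3/2)) = 21 - 3*W - 3*W^(3/2))
z(m(-2)²)*√(6 + N) = (21 - 3*1² - 3*(1²)^(3/2))*√(6 + 4) = (21 - 3*1 - 3*1^(3/2))*√10 = (21 - 3 - 3*1)*√10 = (21 - 3 - 3)*√10 = 15*√10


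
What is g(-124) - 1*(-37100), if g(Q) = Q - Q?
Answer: 37100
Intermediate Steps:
g(Q) = 0
g(-124) - 1*(-37100) = 0 - 1*(-37100) = 0 + 37100 = 37100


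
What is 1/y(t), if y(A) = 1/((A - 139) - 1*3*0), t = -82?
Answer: -221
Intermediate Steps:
y(A) = 1/(-139 + A) (y(A) = 1/((-139 + A) - 3*0) = 1/((-139 + A) + 0) = 1/(-139 + A))
1/y(t) = 1/(1/(-139 - 82)) = 1/(1/(-221)) = 1/(-1/221) = -221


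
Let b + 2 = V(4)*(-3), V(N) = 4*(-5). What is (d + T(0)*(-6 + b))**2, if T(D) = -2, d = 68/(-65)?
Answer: 46621584/4225 ≈ 11035.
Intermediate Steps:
V(N) = -20
d = -68/65 (d = 68*(-1/65) = -68/65 ≈ -1.0462)
b = 58 (b = -2 - 20*(-3) = -2 + 60 = 58)
(d + T(0)*(-6 + b))**2 = (-68/65 - 2*(-6 + 58))**2 = (-68/65 - 2*52)**2 = (-68/65 - 104)**2 = (-6828/65)**2 = 46621584/4225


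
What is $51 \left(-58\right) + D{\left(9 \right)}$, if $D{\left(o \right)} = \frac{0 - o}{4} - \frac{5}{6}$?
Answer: $- \frac{35533}{12} \approx -2961.1$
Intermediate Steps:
$D{\left(o \right)} = - \frac{5}{6} - \frac{o}{4}$ ($D{\left(o \right)} = - o \frac{1}{4} - \frac{5}{6} = - \frac{o}{4} - \frac{5}{6} = - \frac{5}{6} - \frac{o}{4}$)
$51 \left(-58\right) + D{\left(9 \right)} = 51 \left(-58\right) - \frac{37}{12} = -2958 - \frac{37}{12} = - \frac{35533}{12}$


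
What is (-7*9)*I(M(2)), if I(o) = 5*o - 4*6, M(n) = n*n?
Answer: 252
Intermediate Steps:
M(n) = n²
I(o) = -24 + 5*o (I(o) = 5*o - 24 = -24 + 5*o)
(-7*9)*I(M(2)) = (-7*9)*(-24 + 5*2²) = -63*(-24 + 5*4) = -63*(-24 + 20) = -63*(-4) = 252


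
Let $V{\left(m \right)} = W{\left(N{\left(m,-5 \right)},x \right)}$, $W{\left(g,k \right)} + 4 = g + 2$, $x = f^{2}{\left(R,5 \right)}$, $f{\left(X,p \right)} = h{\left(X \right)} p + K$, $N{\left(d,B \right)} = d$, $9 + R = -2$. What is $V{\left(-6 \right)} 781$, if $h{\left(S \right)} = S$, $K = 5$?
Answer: $-6248$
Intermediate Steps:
$R = -11$ ($R = -9 - 2 = -11$)
$f{\left(X,p \right)} = 5 + X p$ ($f{\left(X,p \right)} = X p + 5 = 5 + X p$)
$x = 2500$ ($x = \left(5 - 55\right)^{2} = \left(-50\right)^{2} = 2500$)
$W{\left(g,k \right)} = -2 + g$ ($W{\left(g,k \right)} = -4 + \left(g + 2\right) = -4 + \left(2 + g\right) = -2 + g$)
$V{\left(m \right)} = -2 + m$
$V{\left(-6 \right)} 781 = \left(-2 - 6\right) 781 = \left(-8\right) 781 = -6248$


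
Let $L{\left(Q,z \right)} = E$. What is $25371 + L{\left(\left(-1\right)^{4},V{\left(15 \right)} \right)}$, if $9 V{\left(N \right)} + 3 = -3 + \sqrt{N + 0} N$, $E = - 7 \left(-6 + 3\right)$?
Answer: $25392$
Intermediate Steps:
$E = 21$ ($E = \left(-7\right) \left(-3\right) = 21$)
$V{\left(N \right)} = - \frac{2}{3} + \frac{N^{\frac{3}{2}}}{9}$ ($V{\left(N \right)} = - \frac{1}{3} + \frac{-3 + \sqrt{N + 0} N}{9} = - \frac{1}{3} + \frac{-3 + \sqrt{N} N}{9} = - \frac{1}{3} + \frac{-3 + N^{\frac{3}{2}}}{9} = - \frac{1}{3} + \left(- \frac{1}{3} + \frac{N^{\frac{3}{2}}}{9}\right) = - \frac{2}{3} + \frac{N^{\frac{3}{2}}}{9}$)
$L{\left(Q,z \right)} = 21$
$25371 + L{\left(\left(-1\right)^{4},V{\left(15 \right)} \right)} = 25371 + 21 = 25392$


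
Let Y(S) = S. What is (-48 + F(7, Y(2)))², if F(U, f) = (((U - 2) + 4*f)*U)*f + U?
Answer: 19881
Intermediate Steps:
F(U, f) = U + U*f*(-2 + U + 4*f) (F(U, f) = (((-2 + U) + 4*f)*U)*f + U = ((-2 + U + 4*f)*U)*f + U = (U*(-2 + U + 4*f))*f + U = U*f*(-2 + U + 4*f) + U = U + U*f*(-2 + U + 4*f))
(-48 + F(7, Y(2)))² = (-48 + 7*(1 - 2*2 + 4*2² + 7*2))² = (-48 + 7*(1 - 4 + 4*4 + 14))² = (-48 + 7*(1 - 4 + 16 + 14))² = (-48 + 7*27)² = (-48 + 189)² = 141² = 19881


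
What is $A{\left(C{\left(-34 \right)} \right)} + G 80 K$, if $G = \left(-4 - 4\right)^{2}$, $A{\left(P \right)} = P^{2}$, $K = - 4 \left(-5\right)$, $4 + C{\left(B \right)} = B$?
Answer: $103844$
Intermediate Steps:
$C{\left(B \right)} = -4 + B$
$K = 20$ ($K = \left(-1\right) \left(-20\right) = 20$)
$G = 64$ ($G = \left(-8\right)^{2} = 64$)
$A{\left(C{\left(-34 \right)} \right)} + G 80 K = \left(-4 - 34\right)^{2} + 64 \cdot 80 \cdot 20 = \left(-38\right)^{2} + 5120 \cdot 20 = 1444 + 102400 = 103844$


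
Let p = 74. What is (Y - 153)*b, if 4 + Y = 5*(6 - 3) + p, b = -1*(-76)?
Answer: -5168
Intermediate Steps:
b = 76
Y = 85 (Y = -4 + (5*(6 - 3) + 74) = -4 + (5*3 + 74) = -4 + (15 + 74) = -4 + 89 = 85)
(Y - 153)*b = (85 - 153)*76 = -68*76 = -5168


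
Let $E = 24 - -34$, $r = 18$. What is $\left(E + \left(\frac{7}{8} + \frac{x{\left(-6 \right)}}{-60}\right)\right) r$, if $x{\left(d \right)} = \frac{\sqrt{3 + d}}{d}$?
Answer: $\frac{4239}{4} + \frac{i \sqrt{3}}{20} \approx 1059.8 + 0.086603 i$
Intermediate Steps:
$x{\left(d \right)} = \frac{\sqrt{3 + d}}{d}$
$E = 58$ ($E = 24 + 34 = 58$)
$\left(E + \left(\frac{7}{8} + \frac{x{\left(-6 \right)}}{-60}\right)\right) r = \left(58 + \left(\frac{7}{8} + \frac{\frac{1}{-6} \sqrt{3 - 6}}{-60}\right)\right) 18 = \left(58 + \left(7 \cdot \frac{1}{8} + - \frac{\sqrt{-3}}{6} \left(- \frac{1}{60}\right)\right)\right) 18 = \left(58 + \left(\frac{7}{8} + - \frac{i \sqrt{3}}{6} \left(- \frac{1}{60}\right)\right)\right) 18 = \left(58 + \left(\frac{7}{8} + \frac{i \sqrt{3}}{360}\right)\right) 18 = \left(\frac{471}{8} + \frac{i \sqrt{3}}{360}\right) 18 = \frac{4239}{4} + \frac{i \sqrt{3}}{20}$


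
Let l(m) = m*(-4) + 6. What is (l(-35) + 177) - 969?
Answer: -646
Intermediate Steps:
l(m) = 6 - 4*m (l(m) = -4*m + 6 = 6 - 4*m)
(l(-35) + 177) - 969 = ((6 - 4*(-35)) + 177) - 969 = ((6 + 140) + 177) - 969 = (146 + 177) - 969 = 323 - 969 = -646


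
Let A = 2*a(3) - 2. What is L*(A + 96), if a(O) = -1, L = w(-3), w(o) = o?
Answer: -276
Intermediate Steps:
L = -3
A = -4 (A = 2*(-1) - 2 = -2 - 2 = -4)
L*(A + 96) = -3*(-4 + 96) = -3*92 = -276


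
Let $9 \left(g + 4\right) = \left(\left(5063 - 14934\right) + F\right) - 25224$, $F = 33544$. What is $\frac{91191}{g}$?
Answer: $- \frac{273573}{529} \approx -517.15$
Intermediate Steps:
$g = - \frac{529}{3}$ ($g = -4 + \frac{\left(\left(5063 - 14934\right) + 33544\right) - 25224}{9} = -4 + \frac{\left(-9871 + 33544\right) - 25224}{9} = -4 + \frac{23673 - 25224}{9} = -4 + \frac{1}{9} \left(-1551\right) = -4 - \frac{517}{3} = - \frac{529}{3} \approx -176.33$)
$\frac{91191}{g} = \frac{91191}{- \frac{529}{3}} = 91191 \left(- \frac{3}{529}\right) = - \frac{273573}{529}$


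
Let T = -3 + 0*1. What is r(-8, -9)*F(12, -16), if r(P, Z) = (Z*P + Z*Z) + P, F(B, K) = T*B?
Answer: -5220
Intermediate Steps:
T = -3 (T = -3 + 0 = -3)
F(B, K) = -3*B
r(P, Z) = P + Z² + P*Z (r(P, Z) = (P*Z + Z²) + P = (Z² + P*Z) + P = P + Z² + P*Z)
r(-8, -9)*F(12, -16) = (-8 + (-9)² - 8*(-9))*(-3*12) = (-8 + 81 + 72)*(-36) = 145*(-36) = -5220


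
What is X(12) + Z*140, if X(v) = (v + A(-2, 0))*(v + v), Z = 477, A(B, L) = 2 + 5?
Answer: 67236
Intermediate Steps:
A(B, L) = 7
X(v) = 2*v*(7 + v) (X(v) = (v + 7)*(v + v) = (7 + v)*(2*v) = 2*v*(7 + v))
X(12) + Z*140 = 2*12*(7 + 12) + 477*140 = 2*12*19 + 66780 = 456 + 66780 = 67236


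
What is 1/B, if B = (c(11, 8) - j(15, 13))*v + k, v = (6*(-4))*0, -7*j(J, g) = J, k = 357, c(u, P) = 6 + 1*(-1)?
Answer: 1/357 ≈ 0.0028011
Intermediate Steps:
c(u, P) = 5 (c(u, P) = 6 - 1 = 5)
j(J, g) = -J/7
v = 0 (v = -24*0 = 0)
B = 357 (B = (5 - (-1)*15/7)*0 + 357 = (5 - 1*(-15/7))*0 + 357 = (5 + 15/7)*0 + 357 = (50/7)*0 + 357 = 0 + 357 = 357)
1/B = 1/357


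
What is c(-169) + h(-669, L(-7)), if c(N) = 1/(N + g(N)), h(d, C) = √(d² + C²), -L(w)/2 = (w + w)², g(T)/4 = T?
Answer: -1/845 + 5*√24049 ≈ 775.39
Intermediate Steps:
g(T) = 4*T
L(w) = -8*w² (L(w) = -2*(w + w)² = -2*4*w² = -8*w²)
h(d, C) = √(C² + d²)
c(N) = 1/(5*N) (c(N) = 1/(N + 4*N) = 1/(5*N))
c(-169) + h(-669, L(-7)) = (⅕)/(-169) + √((-8*(-7)²)² + (-669)²) = (⅕)*(-1/169) + √((-8*49)² + 447561) = -1/845 + √((-392)² + 447561) = -1/845 + √(153664 + 447561) = -1/845 + √601225 = -1/845 + 5*√24049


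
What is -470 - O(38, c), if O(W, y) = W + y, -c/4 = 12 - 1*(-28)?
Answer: -348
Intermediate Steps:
c = -160 (c = -4*(12 - 1*(-28)) = -4*(12 + 28) = -4*40 = -160)
-470 - O(38, c) = -470 - (38 - 160) = -470 - 1*(-122) = -470 + 122 = -348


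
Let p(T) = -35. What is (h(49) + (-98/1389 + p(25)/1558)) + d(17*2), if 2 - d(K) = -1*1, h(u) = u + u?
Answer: 218368963/2164062 ≈ 100.91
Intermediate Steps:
h(u) = 2*u
d(K) = 3 (d(K) = 2 - (-1) = 2 - 1*(-1) = 2 + 1 = 3)
(h(49) + (-98/1389 + p(25)/1558)) + d(17*2) = (2*49 + (-98/1389 - 35/1558)) + 3 = (98 + (-98*1/1389 - 35*1/1558)) + 3 = (98 + (-98/1389 - 35/1558)) + 3 = (98 - 201299/2164062) + 3 = 211876777/2164062 + 3 = 218368963/2164062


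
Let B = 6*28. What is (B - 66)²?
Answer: 10404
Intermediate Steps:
B = 168
(B - 66)² = (168 - 66)² = 102² = 10404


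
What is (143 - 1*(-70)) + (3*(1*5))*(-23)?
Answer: -132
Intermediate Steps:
(143 - 1*(-70)) + (3*(1*5))*(-23) = (143 + 70) + (3*5)*(-23) = 213 + 15*(-23) = 213 - 345 = -132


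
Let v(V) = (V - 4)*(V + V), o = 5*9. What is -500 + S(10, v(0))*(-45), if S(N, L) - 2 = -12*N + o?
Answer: 2785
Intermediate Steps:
o = 45
v(V) = 2*V*(-4 + V) (v(V) = (-4 + V)*(2*V) = 2*V*(-4 + V))
S(N, L) = 47 - 12*N (S(N, L) = 2 + (-12*N + 45) = 2 + (45 - 12*N) = 47 - 12*N)
-500 + S(10, v(0))*(-45) = -500 + (47 - 12*10)*(-45) = -500 + (47 - 120)*(-45) = -500 - 73*(-45) = -500 + 3285 = 2785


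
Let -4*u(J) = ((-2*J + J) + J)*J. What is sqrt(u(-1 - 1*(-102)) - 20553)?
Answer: I*sqrt(20553) ≈ 143.36*I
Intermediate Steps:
u(J) = 0 (u(J) = -((-2*J + J) + J)*J/4 = -(-J + J)*J/4 = -0*J = -1/4*0 = 0)
sqrt(u(-1 - 1*(-102)) - 20553) = sqrt(0 - 20553) = sqrt(-20553) = I*sqrt(20553)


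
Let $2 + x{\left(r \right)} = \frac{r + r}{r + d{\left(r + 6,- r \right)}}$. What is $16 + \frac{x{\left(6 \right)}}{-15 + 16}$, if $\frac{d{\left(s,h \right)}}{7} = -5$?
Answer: $\frac{394}{29} \approx 13.586$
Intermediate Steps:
$d{\left(s,h \right)} = -35$ ($d{\left(s,h \right)} = 7 \left(-5\right) = -35$)
$x{\left(r \right)} = -2 + \frac{2 r}{-35 + r}$ ($x{\left(r \right)} = -2 + \frac{r + r}{r - 35} = -2 + \frac{2 r}{-35 + r}$)
$16 + \frac{x{\left(6 \right)}}{-15 + 16} = 16 + \frac{70 \frac{1}{-35 + 6}}{-15 + 16} = 16 + \frac{70 \frac{1}{-29}}{1} = 16 + 70 \left(- \frac{1}{29}\right) 1 = 16 - \frac{70}{29} = \frac{394}{29}$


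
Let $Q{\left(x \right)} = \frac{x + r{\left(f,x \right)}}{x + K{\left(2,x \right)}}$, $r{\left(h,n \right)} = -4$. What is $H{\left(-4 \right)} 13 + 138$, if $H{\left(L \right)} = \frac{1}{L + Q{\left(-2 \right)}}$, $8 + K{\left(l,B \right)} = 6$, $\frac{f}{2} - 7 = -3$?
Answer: $\frac{664}{5} \approx 132.8$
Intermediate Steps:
$f = 8$ ($f = 14 + 2 \left(-3\right) = 14 - 6 = 8$)
$K{\left(l,B \right)} = -2$ ($K{\left(l,B \right)} = -8 + 6 = -2$)
$Q{\left(x \right)} = \frac{-4 + x}{-2 + x}$ ($Q{\left(x \right)} = \frac{x - 4}{x - 2} = \frac{-4 + x}{-2 + x}$)
$H{\left(L \right)} = \frac{1}{\frac{3}{2} + L}$ ($H{\left(L \right)} = \frac{1}{L + \frac{-4 - 2}{-2 - 2}} = \frac{1}{L + \frac{1}{-4} \left(-6\right)} = \frac{1}{L - - \frac{3}{2}} = \frac{1}{L + \frac{3}{2}} = \frac{1}{\frac{3}{2} + L}$)
$H{\left(-4 \right)} 13 + 138 = \frac{2}{3 + 2 \left(-4\right)} 13 + 138 = \frac{2}{3 - 8} \cdot 13 + 138 = \frac{2}{-5} \cdot 13 + 138 = 2 \left(- \frac{1}{5}\right) 13 + 138 = \left(- \frac{2}{5}\right) 13 + 138 = - \frac{26}{5} + 138 = \frac{664}{5}$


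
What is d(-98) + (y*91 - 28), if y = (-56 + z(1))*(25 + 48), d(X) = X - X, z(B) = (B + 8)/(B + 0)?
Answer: -312249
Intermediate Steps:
z(B) = (8 + B)/B
d(X) = 0
y = -3431 (y = (-56 + (8 + 1)/1)*(25 + 48) = (-56 + 1*9)*73 = (-56 + 9)*73 = -47*73 = -3431)
d(-98) + (y*91 - 28) = 0 + (-3431*91 - 28) = 0 + (-312221 - 28) = 0 - 312249 = -312249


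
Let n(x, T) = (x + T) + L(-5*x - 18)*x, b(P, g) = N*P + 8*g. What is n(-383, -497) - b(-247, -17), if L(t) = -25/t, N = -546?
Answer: -257235007/1897 ≈ -1.3560e+5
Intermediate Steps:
b(P, g) = -546*P + 8*g
n(x, T) = T + x - 25*x/(-18 - 5*x) (n(x, T) = (x + T) + (-25/(-5*x - 18))*x = (T + x) + (-25/(-18 - 5*x))*x = (T + x) - 25*x/(-18 - 5*x) = T + x - 25*x/(-18 - 5*x))
n(-383, -497) - b(-247, -17) = (25*(-383) + (18 + 5*(-383))*(-497 - 383))/(18 + 5*(-383)) - (-546*(-247) + 8*(-17)) = (-9575 + (18 - 1915)*(-880))/(18 - 1915) - (134862 - 136) = (-9575 - 1897*(-880))/(-1897) - 1*134726 = -(-9575 + 1669360)/1897 - 134726 = -1/1897*1659785 - 134726 = -1659785/1897 - 134726 = -257235007/1897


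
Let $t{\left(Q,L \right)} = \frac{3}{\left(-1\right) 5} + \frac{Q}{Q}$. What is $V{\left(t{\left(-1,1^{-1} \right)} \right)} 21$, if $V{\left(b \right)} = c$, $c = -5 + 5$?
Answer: $0$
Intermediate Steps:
$t{\left(Q,L \right)} = \frac{2}{5}$ ($t{\left(Q,L \right)} = \frac{3}{-5} + 1 = 3 \left(- \frac{1}{5}\right) + 1 = - \frac{3}{5} + 1 = \frac{2}{5}$)
$c = 0$
$V{\left(b \right)} = 0$
$V{\left(t{\left(-1,1^{-1} \right)} \right)} 21 = 0 \cdot 21 = 0$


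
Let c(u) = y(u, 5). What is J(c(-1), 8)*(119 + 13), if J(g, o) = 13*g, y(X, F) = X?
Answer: -1716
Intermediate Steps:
c(u) = u
J(c(-1), 8)*(119 + 13) = (13*(-1))*(119 + 13) = -13*132 = -1716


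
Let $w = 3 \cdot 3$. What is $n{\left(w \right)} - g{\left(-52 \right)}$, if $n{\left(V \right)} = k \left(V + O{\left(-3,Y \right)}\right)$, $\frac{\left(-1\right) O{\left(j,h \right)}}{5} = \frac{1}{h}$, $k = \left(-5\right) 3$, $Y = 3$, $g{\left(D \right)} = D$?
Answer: $-58$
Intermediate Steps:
$k = -15$
$O{\left(j,h \right)} = - \frac{5}{h}$
$w = 9$
$n{\left(V \right)} = 25 - 15 V$ ($n{\left(V \right)} = - 15 \left(V - \frac{5}{3}\right) = - 15 \left(- \frac{5}{3} + V\right) = 25 - 15 V$)
$n{\left(w \right)} - g{\left(-52 \right)} = \left(25 - 135\right) - -52 = \left(25 - 135\right) + 52 = -110 + 52 = -58$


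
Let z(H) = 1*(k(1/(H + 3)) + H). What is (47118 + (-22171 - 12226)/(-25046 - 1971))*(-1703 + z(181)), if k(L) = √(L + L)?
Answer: -1937538575366/27017 + 1273021403*√23/1242782 ≈ -7.1711e+7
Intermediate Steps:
k(L) = √2*√L (k(L) = √(2*L) = √2*√L)
z(H) = H + √2*√(1/(3 + H)) (z(H) = 1*(√2*√(1/(H + 3)) + H) = 1*(√2*√(1/(3 + H)) + H) = 1*(H + √2*√(1/(3 + H))) = H + √2*√(1/(3 + H)))
(47118 + (-22171 - 12226)/(-25046 - 1971))*(-1703 + z(181)) = (47118 + (-22171 - 12226)/(-25046 - 1971))*(-1703 + (181 + √2*√(1/(3 + 181)))) = (47118 - 34397/(-27017))*(-1703 + (181 + √2*√(1/184))) = (47118 - 34397*(-1/27017))*(-1703 + (181 + √2*√(1/184))) = (47118 + 34397/27017)*(-1703 + (181 + √2*(√46/92))) = 1273021403*(-1703 + (181 + √23/46))/27017 = 1273021403*(-1522 + √23/46)/27017 = -1937538575366/27017 + 1273021403*√23/1242782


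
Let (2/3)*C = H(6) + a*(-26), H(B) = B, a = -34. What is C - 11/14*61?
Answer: 18019/14 ≈ 1287.1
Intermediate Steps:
C = 1335 (C = 3*(6 - 34*(-26))/2 = 3*(6 + 884)/2 = (3/2)*890 = 1335)
C - 11/14*61 = 1335 - 11/14*61 = 1335 - 11*(1/14)*61 = 1335 - 11*61/14 = 1335 - 1*671/14 = 1335 - 671/14 = 18019/14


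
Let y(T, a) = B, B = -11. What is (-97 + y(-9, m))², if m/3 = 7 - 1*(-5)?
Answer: 11664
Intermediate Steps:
m = 36 (m = 3*(7 - 1*(-5)) = 3*(7 + 5) = 3*12 = 36)
y(T, a) = -11
(-97 + y(-9, m))² = (-97 - 11)² = (-108)² = 11664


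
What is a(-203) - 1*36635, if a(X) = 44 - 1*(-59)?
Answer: -36532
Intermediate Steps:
a(X) = 103 (a(X) = 44 + 59 = 103)
a(-203) - 1*36635 = 103 - 1*36635 = 103 - 36635 = -36532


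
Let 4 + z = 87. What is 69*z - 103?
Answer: 5624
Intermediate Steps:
z = 83 (z = -4 + 87 = 83)
69*z - 103 = 69*83 - 103 = 5727 - 103 = 5624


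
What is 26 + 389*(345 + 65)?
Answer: 159516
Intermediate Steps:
26 + 389*(345 + 65) = 26 + 389*410 = 26 + 159490 = 159516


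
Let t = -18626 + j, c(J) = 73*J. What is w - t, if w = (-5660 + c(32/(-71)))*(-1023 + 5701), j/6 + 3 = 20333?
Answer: -1898167022/71 ≈ -2.6735e+7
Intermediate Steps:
j = 121980 (j = -18 + 6*20333 = -18 + 121998 = 121980)
t = 103354 (t = -18626 + 121980 = 103354)
w = -1890828888/71 (w = (-5660 + 73*(32/(-71)))*(-1023 + 5701) = (-5660 + 73*(32*(-1/71)))*4678 = (-5660 + 73*(-32/71))*4678 = (-5660 - 2336/71)*4678 = -404196/71*4678 = -1890828888/71 ≈ -2.6631e+7)
w - t = -1890828888/71 - 1*103354 = -1890828888/71 - 103354 = -1898167022/71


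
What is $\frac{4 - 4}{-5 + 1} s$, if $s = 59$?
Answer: $0$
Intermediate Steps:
$\frac{4 - 4}{-5 + 1} s = \frac{4 - 4}{-5 + 1} \cdot 59 = \frac{0}{-4} \cdot 59 = 0 \left(- \frac{1}{4}\right) 59 = 0 \cdot 59 = 0$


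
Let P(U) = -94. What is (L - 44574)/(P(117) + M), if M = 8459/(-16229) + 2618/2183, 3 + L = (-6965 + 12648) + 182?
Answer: 1371485135784/3306201733 ≈ 414.82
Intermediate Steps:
L = 5862 (L = -3 + ((-6965 + 12648) + 182) = -3 + (5683 + 182) = -3 + 5865 = 5862)
M = 24021525/35427907 (M = 8459*(-1/16229) + 2618*(1/2183) = -8459/16229 + 2618/2183 = 24021525/35427907 ≈ 0.67804)
(L - 44574)/(P(117) + M) = (5862 - 44574)/(-94 + 24021525/35427907) = -38712/(-3306201733/35427907) = -38712*(-35427907/3306201733) = 1371485135784/3306201733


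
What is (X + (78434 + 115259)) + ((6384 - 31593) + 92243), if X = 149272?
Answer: 409999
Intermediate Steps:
(X + (78434 + 115259)) + ((6384 - 31593) + 92243) = (149272 + (78434 + 115259)) + ((6384 - 31593) + 92243) = (149272 + 193693) + (-25209 + 92243) = 342965 + 67034 = 409999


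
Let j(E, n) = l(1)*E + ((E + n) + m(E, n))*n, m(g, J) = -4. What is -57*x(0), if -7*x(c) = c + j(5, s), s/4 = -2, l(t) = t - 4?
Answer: 2337/7 ≈ 333.86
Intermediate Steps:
l(t) = -4 + t
s = -8 (s = 4*(-2) = -8)
j(E, n) = -3*E + n*(-4 + E + n) (j(E, n) = (-4 + 1)*E + ((E + n) - 4)*n = -3*E + (-4 + E + n)*n = -3*E + n*(-4 + E + n))
x(c) = -41/7 - c/7 (x(c) = -(c + ((-8)² - 4*(-8) - 3*5 + 5*(-8)))/7 = -(c + (64 + 32 - 15 - 40))/7 = -(c + 41)/7 = -(41 + c)/7 = -41/7 - c/7)
-57*x(0) = -57*(-41/7 - ⅐*0) = -57*(-41/7 + 0) = -57*(-41/7) = 2337/7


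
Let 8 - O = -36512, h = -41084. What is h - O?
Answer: -77604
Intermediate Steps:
O = 36520 (O = 8 - 1*(-36512) = 8 + 36512 = 36520)
h - O = -41084 - 1*36520 = -41084 - 36520 = -77604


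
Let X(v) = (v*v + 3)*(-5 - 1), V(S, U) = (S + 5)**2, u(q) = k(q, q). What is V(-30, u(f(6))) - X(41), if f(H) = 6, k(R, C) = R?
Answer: 10729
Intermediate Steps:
u(q) = q
V(S, U) = (5 + S)**2
X(v) = -18 - 6*v**2 (X(v) = (v**2 + 3)*(-6) = (3 + v**2)*(-6) = -18 - 6*v**2)
V(-30, u(f(6))) - X(41) = (5 - 30)**2 - (-18 - 6*41**2) = (-25)**2 - (-18 - 6*1681) = 625 - (-18 - 10086) = 625 - 1*(-10104) = 625 + 10104 = 10729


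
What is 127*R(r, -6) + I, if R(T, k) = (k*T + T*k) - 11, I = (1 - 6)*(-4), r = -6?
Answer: 7767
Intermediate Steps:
I = 20 (I = -5*(-4) = 20)
R(T, k) = -11 + 2*T*k (R(T, k) = (T*k + T*k) - 11 = 2*T*k - 11 = -11 + 2*T*k)
127*R(r, -6) + I = 127*(-11 + 2*(-6)*(-6)) + 20 = 127*(-11 + 72) + 20 = 127*61 + 20 = 7747 + 20 = 7767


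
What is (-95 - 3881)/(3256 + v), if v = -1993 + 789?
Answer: -994/513 ≈ -1.9376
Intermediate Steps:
v = -1204
(-95 - 3881)/(3256 + v) = (-95 - 3881)/(3256 - 1204) = -3976/2052 = -3976*1/2052 = -994/513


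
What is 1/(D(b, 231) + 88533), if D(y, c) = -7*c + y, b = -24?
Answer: 1/86892 ≈ 1.1509e-5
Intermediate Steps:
D(y, c) = y - 7*c
1/(D(b, 231) + 88533) = 1/((-24 - 7*231) + 88533) = 1/((-24 - 1617) + 88533) = 1/(-1641 + 88533) = 1/86892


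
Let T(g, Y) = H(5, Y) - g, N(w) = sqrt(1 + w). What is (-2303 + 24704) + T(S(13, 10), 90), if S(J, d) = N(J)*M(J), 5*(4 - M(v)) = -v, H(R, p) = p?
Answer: 22491 - 33*sqrt(14)/5 ≈ 22466.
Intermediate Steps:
M(v) = 4 + v/5 (M(v) = 4 - (-1)*v/5 = 4 + v/5)
S(J, d) = sqrt(1 + J)*(4 + J/5)
T(g, Y) = Y - g
(-2303 + 24704) + T(S(13, 10), 90) = (-2303 + 24704) + (90 - sqrt(1 + 13)*(20 + 13)/5) = 22401 + (90 - sqrt(14)*33/5) = 22401 + (90 - 33*sqrt(14)/5) = 22491 - 33*sqrt(14)/5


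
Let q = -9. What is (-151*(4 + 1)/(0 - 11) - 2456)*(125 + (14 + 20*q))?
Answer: 1076701/11 ≈ 97882.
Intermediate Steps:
(-151*(4 + 1)/(0 - 11) - 2456)*(125 + (14 + 20*q)) = (-151*(4 + 1)/(0 - 11) - 2456)*(125 + (14 + 20*(-9))) = (-755/(-11) - 2456)*(125 + (14 - 180)) = (-755*(-1)/11 - 2456)*(125 - 166) = (-151*(-5/11) - 2456)*(-41) = (755/11 - 2456)*(-41) = -26261/11*(-41) = 1076701/11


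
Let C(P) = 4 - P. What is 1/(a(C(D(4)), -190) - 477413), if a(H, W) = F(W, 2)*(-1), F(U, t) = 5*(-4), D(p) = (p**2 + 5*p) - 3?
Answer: -1/477393 ≈ -2.0947e-6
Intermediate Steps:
D(p) = -3 + p**2 + 5*p
F(U, t) = -20
a(H, W) = 20 (a(H, W) = -20*(-1) = 20)
1/(a(C(D(4)), -190) - 477413) = 1/(20 - 477413) = 1/(-477393) = -1/477393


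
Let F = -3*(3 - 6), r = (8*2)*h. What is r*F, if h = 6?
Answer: 864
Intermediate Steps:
r = 96 (r = (8*2)*6 = 16*6 = 96)
F = 9 (F = -3*(-3) = 9)
r*F = 96*9 = 864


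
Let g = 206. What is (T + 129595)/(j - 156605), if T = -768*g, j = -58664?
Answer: 28613/215269 ≈ 0.13292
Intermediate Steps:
T = -158208 (T = -768*206 = -158208)
(T + 129595)/(j - 156605) = (-158208 + 129595)/(-58664 - 156605) = -28613/(-215269) = -28613*(-1/215269) = 28613/215269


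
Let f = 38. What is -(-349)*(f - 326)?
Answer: -100512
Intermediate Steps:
-(-349)*(f - 326) = -(-349)*(38 - 326) = -(-349)*(-288) = -1*100512 = -100512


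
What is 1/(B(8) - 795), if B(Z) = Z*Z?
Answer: -1/731 ≈ -0.0013680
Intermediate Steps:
B(Z) = Z**2
1/(B(8) - 795) = 1/(8**2 - 795) = 1/(64 - 795) = 1/(-731) = -1/731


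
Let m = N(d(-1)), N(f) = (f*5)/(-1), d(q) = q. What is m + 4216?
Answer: 4221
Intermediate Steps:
N(f) = -5*f (N(f) = (5*f)*(-1) = -5*f)
m = 5 (m = -5*(-1) = 5)
m + 4216 = 5 + 4216 = 4221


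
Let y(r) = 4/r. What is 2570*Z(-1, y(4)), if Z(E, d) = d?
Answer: 2570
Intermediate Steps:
2570*Z(-1, y(4)) = 2570*(4/4) = 2570*(4*(¼)) = 2570*1 = 2570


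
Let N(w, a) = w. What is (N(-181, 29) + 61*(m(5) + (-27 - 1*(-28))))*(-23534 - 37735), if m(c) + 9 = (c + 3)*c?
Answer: -108507399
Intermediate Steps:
m(c) = -9 + c*(3 + c) (m(c) = -9 + (c + 3)*c = -9 + (3 + c)*c = -9 + c*(3 + c))
(N(-181, 29) + 61*(m(5) + (-27 - 1*(-28))))*(-23534 - 37735) = (-181 + 61*((-9 + 5² + 3*5) + (-27 - 1*(-28))))*(-23534 - 37735) = (-181 + 61*((-9 + 25 + 15) + (-27 + 28)))*(-61269) = (-181 + 61*(31 + 1))*(-61269) = (-181 + 61*32)*(-61269) = (-181 + 1952)*(-61269) = 1771*(-61269) = -108507399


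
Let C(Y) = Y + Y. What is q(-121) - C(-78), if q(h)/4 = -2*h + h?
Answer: 640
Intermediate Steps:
q(h) = -4*h (q(h) = 4*(-2*h + h) = 4*(-h) = -4*h)
C(Y) = 2*Y
q(-121) - C(-78) = -4*(-121) - 2*(-78) = 484 - 1*(-156) = 484 + 156 = 640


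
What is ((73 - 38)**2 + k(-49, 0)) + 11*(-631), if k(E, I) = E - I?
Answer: -5765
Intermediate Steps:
((73 - 38)**2 + k(-49, 0)) + 11*(-631) = ((73 - 38)**2 + (-49 - 1*0)) + 11*(-631) = (35**2 + (-49 + 0)) - 6941 = (1225 - 49) - 6941 = 1176 - 6941 = -5765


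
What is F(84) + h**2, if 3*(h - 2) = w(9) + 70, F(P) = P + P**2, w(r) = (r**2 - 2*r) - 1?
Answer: 9256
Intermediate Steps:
w(r) = -1 + r**2 - 2*r
h = 46 (h = 2 + ((-1 + 9**2 - 2*9) + 70)/3 = 2 + ((-1 + 81 - 18) + 70)/3 = 2 + (62 + 70)/3 = 2 + (1/3)*132 = 2 + 44 = 46)
F(84) + h**2 = 84*(1 + 84) + 46**2 = 84*85 + 2116 = 7140 + 2116 = 9256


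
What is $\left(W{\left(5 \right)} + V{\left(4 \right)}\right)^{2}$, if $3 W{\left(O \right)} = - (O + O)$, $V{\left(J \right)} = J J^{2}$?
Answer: $\frac{33124}{9} \approx 3680.4$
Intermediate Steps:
$V{\left(J \right)} = J^{3}$
$W{\left(O \right)} = - \frac{2 O}{3}$ ($W{\left(O \right)} = \frac{\left(-1\right) \left(O + O\right)}{3} = \frac{\left(-1\right) 2 O}{3} = \frac{\left(-2\right) O}{3} = - \frac{2 O}{3}$)
$\left(W{\left(5 \right)} + V{\left(4 \right)}\right)^{2} = \left(\left(- \frac{2}{3}\right) 5 + 4^{3}\right)^{2} = \left(- \frac{10}{3} + 64\right)^{2} = \left(\frac{182}{3}\right)^{2} = \frac{33124}{9}$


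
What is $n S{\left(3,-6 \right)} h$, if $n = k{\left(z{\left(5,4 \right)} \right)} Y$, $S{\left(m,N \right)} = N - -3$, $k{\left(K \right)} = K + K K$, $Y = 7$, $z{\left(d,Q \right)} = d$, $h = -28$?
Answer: $17640$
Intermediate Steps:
$k{\left(K \right)} = K + K^{2}$
$S{\left(m,N \right)} = 3 + N$ ($S{\left(m,N \right)} = N + 3 = 3 + N$)
$n = 210$ ($n = 5 \left(1 + 5\right) 7 = 5 \cdot 6 \cdot 7 = 30 \cdot 7 = 210$)
$n S{\left(3,-6 \right)} h = 210 \left(3 - 6\right) \left(-28\right) = 210 \left(-3\right) \left(-28\right) = \left(-630\right) \left(-28\right) = 17640$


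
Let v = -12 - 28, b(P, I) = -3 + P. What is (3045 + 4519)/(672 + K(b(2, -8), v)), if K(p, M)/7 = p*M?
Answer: 1891/238 ≈ 7.9454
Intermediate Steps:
v = -40
K(p, M) = 7*M*p (K(p, M) = 7*(p*M) = 7*(M*p) = 7*M*p)
(3045 + 4519)/(672 + K(b(2, -8), v)) = (3045 + 4519)/(672 + 7*(-40)*(-3 + 2)) = 7564/(672 + 7*(-40)*(-1)) = 7564/(672 + 280) = 7564/952 = 7564*(1/952) = 1891/238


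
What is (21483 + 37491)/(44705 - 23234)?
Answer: 19658/7157 ≈ 2.7467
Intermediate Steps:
(21483 + 37491)/(44705 - 23234) = 58974/21471 = 58974*(1/21471) = 19658/7157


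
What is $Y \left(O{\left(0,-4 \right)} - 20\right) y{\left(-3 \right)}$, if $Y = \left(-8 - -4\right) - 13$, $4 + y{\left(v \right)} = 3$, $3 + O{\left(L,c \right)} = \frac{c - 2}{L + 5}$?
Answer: $- \frac{2057}{5} \approx -411.4$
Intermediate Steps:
$O{\left(L,c \right)} = -3 + \frac{-2 + c}{5 + L}$ ($O{\left(L,c \right)} = -3 + \frac{c - 2}{L + 5} = -3 + \frac{-2 + c}{5 + L}$)
$y{\left(v \right)} = -1$ ($y{\left(v \right)} = -4 + 3 = -1$)
$Y = -17$ ($Y = \left(-8 + 4\right) - 13 = -4 - 13 = -17$)
$Y \left(O{\left(0,-4 \right)} - 20\right) y{\left(-3 \right)} = - 17 \left(\frac{-17 - 4 - 0}{5 + 0} - 20\right) \left(-1\right) = - 17 \left(\frac{-17 - 4 + 0}{5} - 20\right) \left(-1\right) = - 17 \left(\frac{1}{5} \left(-21\right) - 20\right) \left(-1\right) = - 17 \left(- \frac{21}{5} - 20\right) \left(-1\right) = \left(-17\right) \left(- \frac{121}{5}\right) \left(-1\right) = \frac{2057}{5} \left(-1\right) = - \frac{2057}{5}$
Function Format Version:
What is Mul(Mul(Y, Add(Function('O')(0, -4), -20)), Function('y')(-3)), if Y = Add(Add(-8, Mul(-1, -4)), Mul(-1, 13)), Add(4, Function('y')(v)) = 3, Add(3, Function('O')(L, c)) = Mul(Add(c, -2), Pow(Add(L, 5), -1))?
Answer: Rational(-2057, 5) ≈ -411.40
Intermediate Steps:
Function('O')(L, c) = Add(-3, Mul(Pow(Add(5, L), -1), Add(-2, c))) (Function('O')(L, c) = Add(-3, Mul(Add(c, -2), Pow(Add(L, 5), -1))) = Add(-3, Mul(Add(-2, c), Pow(Add(5, L), -1))) = Add(-3, Mul(Pow(Add(5, L), -1), Add(-2, c))))
Function('y')(v) = -1 (Function('y')(v) = Add(-4, 3) = -1)
Y = -17 (Y = Add(Add(-8, 4), -13) = Add(-4, -13) = -17)
Mul(Mul(Y, Add(Function('O')(0, -4), -20)), Function('y')(-3)) = Mul(Mul(-17, Add(Mul(Pow(Add(5, 0), -1), Add(-17, -4, Mul(-3, 0))), -20)), -1) = Mul(Mul(-17, Add(Mul(Pow(5, -1), Add(-17, -4, 0)), -20)), -1) = Mul(Mul(-17, Add(Mul(Rational(1, 5), -21), -20)), -1) = Mul(Mul(-17, Add(Rational(-21, 5), -20)), -1) = Mul(Mul(-17, Rational(-121, 5)), -1) = Mul(Rational(2057, 5), -1) = Rational(-2057, 5)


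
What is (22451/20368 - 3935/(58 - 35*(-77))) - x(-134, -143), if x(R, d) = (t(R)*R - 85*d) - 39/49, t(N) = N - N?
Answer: -33395572209197/2747582096 ≈ -12155.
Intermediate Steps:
t(N) = 0
x(R, d) = -39/49 - 85*d (x(R, d) = (0*R - 85*d) - 39/49 = (0 - 85*d) - 39*1/49 = -85*d - 39/49 = -39/49 - 85*d)
(22451/20368 - 3935/(58 - 35*(-77))) - x(-134, -143) = (22451/20368 - 3935/(58 - 35*(-77))) - (-39/49 - 85*(-143)) = (22451*(1/20368) - 3935/(58 + 2695)) - (-39/49 + 12155) = (22451/20368 - 3935/2753) - 1*595556/49 = (22451/20368 - 3935*1/2753) - 595556/49 = (22451/20368 - 3935/2753) - 595556/49 = -18340477/56073104 - 595556/49 = -33395572209197/2747582096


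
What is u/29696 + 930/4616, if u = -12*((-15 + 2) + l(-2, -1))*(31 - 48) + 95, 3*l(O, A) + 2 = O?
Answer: 1819827/17134592 ≈ 0.10621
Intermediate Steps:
l(O, A) = -2/3 + O/3
u = -2829 (u = -12*((-15 + 2) + (-2/3 + (1/3)*(-2)))*(31 - 48) + 95 = -12*(-13 + (-2/3 - 2/3))*(-17) + 95 = -12*(-13 - 4/3)*(-17) + 95 = -(-172)*(-17) + 95 = -12*731/3 + 95 = -2924 + 95 = -2829)
u/29696 + 930/4616 = -2829/29696 + 930/4616 = -2829*1/29696 + 930*(1/4616) = -2829/29696 + 465/2308 = 1819827/17134592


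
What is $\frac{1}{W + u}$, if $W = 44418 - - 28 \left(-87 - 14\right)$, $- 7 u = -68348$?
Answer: $\frac{1}{51354} \approx 1.9473 \cdot 10^{-5}$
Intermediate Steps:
$u = 9764$ ($u = \left(- \frac{1}{7}\right) \left(-68348\right) = 9764$)
$W = 41590$ ($W = 44418 - \left(-28\right) \left(-101\right) = 44418 - 2828 = 41590$)
$\frac{1}{W + u} = \frac{1}{41590 + 9764} = \frac{1}{51354}$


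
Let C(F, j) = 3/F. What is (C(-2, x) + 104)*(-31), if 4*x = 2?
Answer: -6355/2 ≈ -3177.5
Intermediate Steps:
x = ½ (x = (¼)*2 = ½ ≈ 0.50000)
(C(-2, x) + 104)*(-31) = (3/(-2) + 104)*(-31) = (3*(-½) + 104)*(-31) = (-3/2 + 104)*(-31) = (205/2)*(-31) = -6355/2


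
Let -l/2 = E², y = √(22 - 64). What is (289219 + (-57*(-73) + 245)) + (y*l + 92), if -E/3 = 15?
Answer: 293717 - 4050*I*√42 ≈ 2.9372e+5 - 26247.0*I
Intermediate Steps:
E = -45 (E = -3*15 = -45)
y = I*√42 (y = √(-42) = I*√42 ≈ 6.4807*I)
l = -4050 (l = -2*(-45)² = -2*2025 = -4050)
(289219 + (-57*(-73) + 245)) + (y*l + 92) = (289219 + (-57*(-73) + 245)) + ((I*√42)*(-4050) + 92) = (289219 + (4161 + 245)) + (-4050*I*√42 + 92) = (289219 + 4406) + (92 - 4050*I*√42) = 293625 + (92 - 4050*I*√42) = 293717 - 4050*I*√42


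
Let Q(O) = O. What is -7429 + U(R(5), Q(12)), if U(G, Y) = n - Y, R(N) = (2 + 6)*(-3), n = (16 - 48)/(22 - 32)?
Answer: -37189/5 ≈ -7437.8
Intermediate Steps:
n = 16/5 (n = -32/(-10) = -32*(-⅒) = 16/5 ≈ 3.2000)
R(N) = -24 (R(N) = 8*(-3) = -24)
U(G, Y) = 16/5 - Y
-7429 + U(R(5), Q(12)) = -7429 + (16/5 - 1*12) = -7429 + (16/5 - 12) = -7429 - 44/5 = -37189/5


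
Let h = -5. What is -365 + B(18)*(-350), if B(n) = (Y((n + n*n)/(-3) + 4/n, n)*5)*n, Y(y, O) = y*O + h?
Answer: 64669135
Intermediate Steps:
Y(y, O) = -5 + O*y (Y(y, O) = y*O - 5 = O*y - 5 = -5 + O*y)
B(n) = n*(-25 + 5*n*(4/n - n/3 - n²/3)) (B(n) = ((-5 + n*((n + n*n)/(-3) + 4/n))*5)*n = ((-5 + n*((n + n²)*(-⅓) + 4/n))*5)*n = ((-5 + n*((-n/3 - n²/3) + 4/n))*5)*n = ((-5 + n*(4/n - n/3 - n²/3))*5)*n = (-25 + 5*n*(4/n - n/3 - n²/3))*n = n*(-25 + 5*n*(4/n - n/3 - n²/3)))
-365 + B(18)*(-350) = -365 - 5/3*18*(3 + 18² + 18³)*(-350) = -365 - 5/3*18*(3 + 324 + 5832)*(-350) = -365 - 5/3*18*6159*(-350) = -365 - 184770*(-350) = -365 + 64669500 = 64669135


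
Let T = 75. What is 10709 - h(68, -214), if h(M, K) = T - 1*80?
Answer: 10714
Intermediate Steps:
h(M, K) = -5 (h(M, K) = 75 - 1*80 = 75 - 80 = -5)
10709 - h(68, -214) = 10709 - 1*(-5) = 10709 + 5 = 10714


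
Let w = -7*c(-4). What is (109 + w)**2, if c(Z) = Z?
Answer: 18769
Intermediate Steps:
w = 28 (w = -7*(-4) = 28)
(109 + w)**2 = (109 + 28)**2 = 137**2 = 18769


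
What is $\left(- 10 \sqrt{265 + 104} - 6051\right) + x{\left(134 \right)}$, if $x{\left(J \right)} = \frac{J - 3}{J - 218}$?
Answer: $- \frac{508415}{84} - 30 \sqrt{41} \approx -6244.7$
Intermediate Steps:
$x{\left(J \right)} = \frac{-3 + J}{-218 + J}$
$\left(- 10 \sqrt{265 + 104} - 6051\right) + x{\left(134 \right)} = \left(- 10 \sqrt{265 + 104} - 6051\right) + \frac{-3 + 134}{-218 + 134} = \left(- 10 \sqrt{369} - 6051\right) + \frac{1}{-84} \cdot 131 = \left(- 10 \cdot 3 \sqrt{41} - 6051\right) - \frac{131}{84} = \left(- 30 \sqrt{41} - 6051\right) - \frac{131}{84} = \left(-6051 - 30 \sqrt{41}\right) - \frac{131}{84} = - \frac{508415}{84} - 30 \sqrt{41}$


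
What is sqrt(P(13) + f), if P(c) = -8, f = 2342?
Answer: sqrt(2334) ≈ 48.311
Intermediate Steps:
sqrt(P(13) + f) = sqrt(-8 + 2342) = sqrt(2334)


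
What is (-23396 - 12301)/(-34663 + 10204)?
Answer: 11899/8153 ≈ 1.4595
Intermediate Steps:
(-23396 - 12301)/(-34663 + 10204) = -35697/(-24459) = -35697*(-1/24459) = 11899/8153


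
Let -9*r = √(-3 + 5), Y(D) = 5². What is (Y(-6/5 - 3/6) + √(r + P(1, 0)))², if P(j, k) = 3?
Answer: (75 + √(27 - √2))²/9 ≈ 712.15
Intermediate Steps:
Y(D) = 25
r = -√2/9 (r = -√(-3 + 5)/9 = -√2/9 ≈ -0.15713)
(Y(-6/5 - 3/6) + √(r + P(1, 0)))² = (25 + √(-√2/9 + 3))² = (25 + √(3 - √2/9))²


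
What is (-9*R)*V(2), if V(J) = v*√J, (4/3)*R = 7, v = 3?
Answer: -567*√2/4 ≈ -200.46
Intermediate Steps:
R = 21/4 (R = (¾)*7 = 21/4 ≈ 5.2500)
V(J) = 3*√J
(-9*R)*V(2) = (-9*21/4)*(3*√2) = -567*√2/4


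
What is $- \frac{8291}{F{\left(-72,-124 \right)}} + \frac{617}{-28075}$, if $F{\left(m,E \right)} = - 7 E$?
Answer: $- \frac{233305381}{24369100} \approx -9.5738$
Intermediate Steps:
$- \frac{8291}{F{\left(-72,-124 \right)}} + \frac{617}{-28075} = - \frac{8291}{\left(-7\right) \left(-124\right)} + \frac{617}{-28075} = - \frac{8291}{868} + 617 \left(- \frac{1}{28075}\right) = \left(-8291\right) \frac{1}{868} - \frac{617}{28075} = - \frac{8291}{868} - \frac{617}{28075} = - \frac{233305381}{24369100}$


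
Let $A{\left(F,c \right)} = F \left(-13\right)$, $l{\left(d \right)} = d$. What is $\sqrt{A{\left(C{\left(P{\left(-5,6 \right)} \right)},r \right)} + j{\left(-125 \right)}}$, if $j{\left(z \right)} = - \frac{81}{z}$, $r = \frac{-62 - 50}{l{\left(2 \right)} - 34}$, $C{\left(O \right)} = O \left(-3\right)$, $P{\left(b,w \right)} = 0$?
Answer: $\frac{9 \sqrt{5}}{25} \approx 0.80498$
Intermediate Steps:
$C{\left(O \right)} = - 3 O$
$r = \frac{7}{2}$ ($r = \frac{-62 - 50}{2 - 34} = - \frac{112}{-32} = \left(-112\right) \left(- \frac{1}{32}\right) = \frac{7}{2} \approx 3.5$)
$A{\left(F,c \right)} = - 13 F$
$\sqrt{A{\left(C{\left(P{\left(-5,6 \right)} \right)},r \right)} + j{\left(-125 \right)}} = \sqrt{- 13 \left(\left(-3\right) 0\right) - \frac{81}{-125}} = \sqrt{\left(-13\right) 0 - - \frac{81}{125}} = \sqrt{0 + \frac{81}{125}} = \sqrt{\frac{81}{125}} = \frac{9 \sqrt{5}}{25}$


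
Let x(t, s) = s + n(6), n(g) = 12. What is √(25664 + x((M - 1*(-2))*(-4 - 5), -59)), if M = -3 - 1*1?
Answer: √25617 ≈ 160.05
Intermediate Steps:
M = -4 (M = -3 - 1 = -4)
x(t, s) = 12 + s (x(t, s) = s + 12 = 12 + s)
√(25664 + x((M - 1*(-2))*(-4 - 5), -59)) = √(25664 + (12 - 59)) = √(25664 - 47) = √25617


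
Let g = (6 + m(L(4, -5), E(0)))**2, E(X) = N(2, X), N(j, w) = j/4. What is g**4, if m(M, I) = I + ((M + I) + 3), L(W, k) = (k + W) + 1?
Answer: 100000000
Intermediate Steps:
N(j, w) = j/4 (N(j, w) = j*(1/4) = j/4)
L(W, k) = 1 + W + k (L(W, k) = (W + k) + 1 = 1 + W + k)
E(X) = 1/2 (E(X) = (1/4)*2 = 1/2)
m(M, I) = 3 + M + 2*I (m(M, I) = I + ((I + M) + 3) = I + (3 + I + M) = 3 + M + 2*I)
g = 100 (g = (6 + (3 + (1 + 4 - 5) + 2*(1/2)))**2 = (6 + (3 + 0 + 1))**2 = (6 + 4)**2 = 10**2 = 100)
g**4 = 100**4 = 100000000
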